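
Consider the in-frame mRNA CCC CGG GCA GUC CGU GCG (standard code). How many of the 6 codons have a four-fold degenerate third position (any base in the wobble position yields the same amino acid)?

6

Codon 1 CCC (Pro): third position 4-fold.
Codon 2 CGG (Arg): third position 4-fold.
Codon 3 GCA (Ala): third position 4-fold.
Codon 4 GUC (Val): third position 4-fold.
Codon 5 CGU (Arg): third position 4-fold.
Codon 6 GCG (Ala): third position 4-fold.
Four-fold degenerate third positions: 6.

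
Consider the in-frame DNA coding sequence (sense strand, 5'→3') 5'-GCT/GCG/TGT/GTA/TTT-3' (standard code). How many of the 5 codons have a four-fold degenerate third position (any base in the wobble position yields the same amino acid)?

Codon 1 GCT (Ala): third position 4-fold.
Codon 2 GCG (Ala): third position 4-fold.
Codon 3 TGT (Cys): third position 2-fold.
Codon 4 GTA (Val): third position 4-fold.
Codon 5 TTT (Phe): third position 2-fold.
Four-fold degenerate third positions: 3.

3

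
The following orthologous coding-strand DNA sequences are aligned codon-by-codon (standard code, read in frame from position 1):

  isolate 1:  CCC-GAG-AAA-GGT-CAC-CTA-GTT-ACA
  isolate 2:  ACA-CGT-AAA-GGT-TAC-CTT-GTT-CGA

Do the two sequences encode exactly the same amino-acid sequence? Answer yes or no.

no

Codon 1: CCC Pro / ACA Thr — nonsynonymous.
Codon 2: GAG Glu / CGT Arg — nonsynonymous.
Codon 3: AAA Lys / AAA Lys — identical.
Codon 4: GGT Gly / GGT Gly — identical.
Codon 5: CAC His / TAC Tyr — nonsynonymous.
Codon 6: CTA Leu / CTT Leu — synonymous.
Codon 7: GTT Val / GTT Val — identical.
Codon 8: ACA Thr / CGA Arg — nonsynonymous.
Nonsynonymous differences: 4 → different protein.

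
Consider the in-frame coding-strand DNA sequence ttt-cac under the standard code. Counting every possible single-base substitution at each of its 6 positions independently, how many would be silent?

2

Codon 1 (TTT, Phe): 1 synonymous substitution.
Codon 2 (CAC, His): 1 synonymous substitution.
Total: 1 + 1 = 2.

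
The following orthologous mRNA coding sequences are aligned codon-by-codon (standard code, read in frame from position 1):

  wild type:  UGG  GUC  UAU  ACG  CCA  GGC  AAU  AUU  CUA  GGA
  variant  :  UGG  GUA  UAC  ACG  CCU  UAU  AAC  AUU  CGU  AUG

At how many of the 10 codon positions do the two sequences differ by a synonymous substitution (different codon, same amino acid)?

Codon 1: UGG Trp / UGG Trp — identical.
Codon 2: GUC Val / GUA Val — synonymous.
Codon 3: UAU Tyr / UAC Tyr — synonymous.
Codon 4: ACG Thr / ACG Thr — identical.
Codon 5: CCA Pro / CCU Pro — synonymous.
Codon 6: GGC Gly / UAU Tyr — nonsynonymous.
Codon 7: AAU Asn / AAC Asn — synonymous.
Codon 8: AUU Ile / AUU Ile — identical.
Codon 9: CUA Leu / CGU Arg — nonsynonymous.
Codon 10: GGA Gly / AUG Met — nonsynonymous.
Synonymous differences: 4.

4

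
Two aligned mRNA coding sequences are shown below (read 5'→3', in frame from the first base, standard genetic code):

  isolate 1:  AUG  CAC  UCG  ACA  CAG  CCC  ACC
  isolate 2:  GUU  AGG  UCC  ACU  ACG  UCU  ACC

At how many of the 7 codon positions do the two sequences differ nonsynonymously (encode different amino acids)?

4

Codon 1: AUG Met / GUU Val — nonsynonymous.
Codon 2: CAC His / AGG Arg — nonsynonymous.
Codon 3: UCG Ser / UCC Ser — synonymous.
Codon 4: ACA Thr / ACU Thr — synonymous.
Codon 5: CAG Gln / ACG Thr — nonsynonymous.
Codon 6: CCC Pro / UCU Ser — nonsynonymous.
Codon 7: ACC Thr / ACC Thr — identical.
Nonsynonymous differences: 4.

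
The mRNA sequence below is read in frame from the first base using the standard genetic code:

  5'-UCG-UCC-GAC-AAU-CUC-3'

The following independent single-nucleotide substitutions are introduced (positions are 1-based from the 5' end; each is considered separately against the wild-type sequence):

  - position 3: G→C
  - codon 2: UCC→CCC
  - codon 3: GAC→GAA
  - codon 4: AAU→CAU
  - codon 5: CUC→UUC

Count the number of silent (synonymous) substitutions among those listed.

1

Codon 1: UCG (Ser) → UCC (Ser) — synonymous.
Codon 2: UCC (Ser) → CCC (Pro) — missense.
Codon 3: GAC (Asp) → GAA (Glu) — missense.
Codon 4: AAU (Asn) → CAU (His) — missense.
Codon 5: CUC (Leu) → UUC (Phe) — missense.
Synonymous: 1 of 5.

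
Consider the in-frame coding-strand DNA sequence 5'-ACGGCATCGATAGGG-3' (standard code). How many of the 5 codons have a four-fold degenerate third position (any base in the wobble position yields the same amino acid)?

Codon 1 ACG (Thr): third position 4-fold.
Codon 2 GCA (Ala): third position 4-fold.
Codon 3 TCG (Ser): third position 4-fold.
Codon 4 ATA (Ile): third position 3-fold.
Codon 5 GGG (Gly): third position 4-fold.
Four-fold degenerate third positions: 4.

4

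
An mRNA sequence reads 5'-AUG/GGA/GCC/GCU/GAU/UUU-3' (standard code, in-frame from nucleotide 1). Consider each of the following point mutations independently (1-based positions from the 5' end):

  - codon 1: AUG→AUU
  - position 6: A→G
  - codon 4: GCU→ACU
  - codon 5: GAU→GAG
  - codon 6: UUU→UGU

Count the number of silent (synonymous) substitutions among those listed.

Codon 1: AUG (Met) → AUU (Ile) — missense.
Codon 2: GGA (Gly) → GGG (Gly) — synonymous.
Codon 4: GCU (Ala) → ACU (Thr) — missense.
Codon 5: GAU (Asp) → GAG (Glu) — missense.
Codon 6: UUU (Phe) → UGU (Cys) — missense.
Synonymous: 1 of 5.

1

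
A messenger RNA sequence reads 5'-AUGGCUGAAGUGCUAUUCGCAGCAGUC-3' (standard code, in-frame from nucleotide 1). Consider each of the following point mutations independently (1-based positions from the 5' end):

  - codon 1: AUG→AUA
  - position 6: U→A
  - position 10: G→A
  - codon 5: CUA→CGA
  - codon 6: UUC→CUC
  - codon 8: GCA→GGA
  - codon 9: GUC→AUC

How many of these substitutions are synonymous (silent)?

Codon 1: AUG (Met) → AUA (Ile) — missense.
Codon 2: GCU (Ala) → GCA (Ala) — synonymous.
Codon 4: GUG (Val) → AUG (Met) — missense.
Codon 5: CUA (Leu) → CGA (Arg) — missense.
Codon 6: UUC (Phe) → CUC (Leu) — missense.
Codon 8: GCA (Ala) → GGA (Gly) — missense.
Codon 9: GUC (Val) → AUC (Ile) — missense.
Synonymous: 1 of 7.

1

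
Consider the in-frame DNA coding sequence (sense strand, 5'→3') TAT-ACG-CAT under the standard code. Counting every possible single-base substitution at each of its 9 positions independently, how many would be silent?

Codon 1 (TAT, Tyr): 1 synonymous substitution.
Codon 2 (ACG, Thr): 3 synonymous substitutions.
Codon 3 (CAT, His): 1 synonymous substitution.
Total: 1 + 3 + 1 = 5.

5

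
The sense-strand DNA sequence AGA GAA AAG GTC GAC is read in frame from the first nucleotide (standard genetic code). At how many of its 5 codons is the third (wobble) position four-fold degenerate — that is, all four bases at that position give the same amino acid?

1

Codon 1 AGA (Arg): third position 2-fold.
Codon 2 GAA (Glu): third position 2-fold.
Codon 3 AAG (Lys): third position 2-fold.
Codon 4 GTC (Val): third position 4-fold.
Codon 5 GAC (Asp): third position 2-fold.
Four-fold degenerate third positions: 1.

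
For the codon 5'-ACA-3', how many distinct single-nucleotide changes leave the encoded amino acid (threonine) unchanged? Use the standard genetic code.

3

Position 1: none → 0 synonymous.
Position 2: none → 0 synonymous.
Position 3: ACU, ACC, ACG → 3 synonymous.
Total: 0 + 0 + 3 = 3.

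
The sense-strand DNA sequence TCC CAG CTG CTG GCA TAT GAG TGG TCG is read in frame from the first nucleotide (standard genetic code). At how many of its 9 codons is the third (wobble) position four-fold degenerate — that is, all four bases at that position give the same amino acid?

5

Codon 1 TCC (Ser): third position 4-fold.
Codon 2 CAG (Gln): third position 2-fold.
Codon 3 CTG (Leu): third position 4-fold.
Codon 4 CTG (Leu): third position 4-fold.
Codon 5 GCA (Ala): third position 4-fold.
Codon 6 TAT (Tyr): third position 2-fold.
Codon 7 GAG (Glu): third position 2-fold.
Codon 8 TGG (Trp): third position 1-fold.
Codon 9 TCG (Ser): third position 4-fold.
Four-fold degenerate third positions: 5.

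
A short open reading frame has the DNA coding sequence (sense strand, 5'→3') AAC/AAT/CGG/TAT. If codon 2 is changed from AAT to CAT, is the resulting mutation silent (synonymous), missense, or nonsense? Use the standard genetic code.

Position 4 falls in codon 2: AAT → Asn.
After the substitution the codon is CAT → His.
Asn ≠ His, so this is a missense mutation.

missense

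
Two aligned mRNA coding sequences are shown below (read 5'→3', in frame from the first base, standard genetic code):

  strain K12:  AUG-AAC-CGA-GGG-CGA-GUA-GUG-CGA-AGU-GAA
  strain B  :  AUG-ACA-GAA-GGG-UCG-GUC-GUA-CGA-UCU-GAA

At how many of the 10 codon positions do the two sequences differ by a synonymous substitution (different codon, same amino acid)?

Codon 1: AUG Met / AUG Met — identical.
Codon 2: AAC Asn / ACA Thr — nonsynonymous.
Codon 3: CGA Arg / GAA Glu — nonsynonymous.
Codon 4: GGG Gly / GGG Gly — identical.
Codon 5: CGA Arg / UCG Ser — nonsynonymous.
Codon 6: GUA Val / GUC Val — synonymous.
Codon 7: GUG Val / GUA Val — synonymous.
Codon 8: CGA Arg / CGA Arg — identical.
Codon 9: AGU Ser / UCU Ser — synonymous.
Codon 10: GAA Glu / GAA Glu — identical.
Synonymous differences: 3.

3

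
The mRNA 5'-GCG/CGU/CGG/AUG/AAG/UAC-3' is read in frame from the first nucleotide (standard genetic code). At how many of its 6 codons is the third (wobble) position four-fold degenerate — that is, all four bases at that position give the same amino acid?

Codon 1 GCG (Ala): third position 4-fold.
Codon 2 CGU (Arg): third position 4-fold.
Codon 3 CGG (Arg): third position 4-fold.
Codon 4 AUG (Met): third position 1-fold.
Codon 5 AAG (Lys): third position 2-fold.
Codon 6 UAC (Tyr): third position 2-fold.
Four-fold degenerate third positions: 3.

3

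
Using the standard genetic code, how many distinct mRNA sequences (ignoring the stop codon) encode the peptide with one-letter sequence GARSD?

1152

Gly: 4 codons.
Ala: 4 codons.
Arg: 6 codons.
Ser: 6 codons.
Asp: 2 codons.
4 × 4 × 6 × 6 × 2 = 1152.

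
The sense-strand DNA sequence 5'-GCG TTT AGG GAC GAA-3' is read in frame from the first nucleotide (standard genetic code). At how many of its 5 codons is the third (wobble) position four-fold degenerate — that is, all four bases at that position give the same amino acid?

Codon 1 GCG (Ala): third position 4-fold.
Codon 2 TTT (Phe): third position 2-fold.
Codon 3 AGG (Arg): third position 2-fold.
Codon 4 GAC (Asp): third position 2-fold.
Codon 5 GAA (Glu): third position 2-fold.
Four-fold degenerate third positions: 1.

1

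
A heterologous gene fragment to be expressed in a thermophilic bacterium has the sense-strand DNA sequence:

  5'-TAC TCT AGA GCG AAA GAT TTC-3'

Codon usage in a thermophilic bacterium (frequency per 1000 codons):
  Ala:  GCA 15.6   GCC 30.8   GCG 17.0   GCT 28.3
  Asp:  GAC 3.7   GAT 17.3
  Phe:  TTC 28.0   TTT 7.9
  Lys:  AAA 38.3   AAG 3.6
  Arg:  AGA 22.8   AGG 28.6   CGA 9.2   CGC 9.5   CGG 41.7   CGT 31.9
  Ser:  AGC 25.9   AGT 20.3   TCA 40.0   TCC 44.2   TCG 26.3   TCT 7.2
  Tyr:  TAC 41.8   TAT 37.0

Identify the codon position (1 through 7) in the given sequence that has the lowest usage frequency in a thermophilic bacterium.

Codon 1 TAC (Tyr): 41.8 per 1000.
Codon 2 TCT (Ser): 7.2 per 1000.
Codon 3 AGA (Arg): 22.8 per 1000.
Codon 4 GCG (Ala): 17.0 per 1000.
Codon 5 AAA (Lys): 38.3 per 1000.
Codon 6 GAT (Asp): 17.3 per 1000.
Codon 7 TTC (Phe): 28.0 per 1000.
Lowest frequency is 7.2 at codon 2.

2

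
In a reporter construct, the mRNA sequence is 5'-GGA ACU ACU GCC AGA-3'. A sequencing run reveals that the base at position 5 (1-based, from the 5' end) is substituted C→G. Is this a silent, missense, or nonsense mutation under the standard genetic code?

missense

Position 5 falls in codon 2: ACU → Thr.
After the substitution the codon is AGU → Ser.
Thr ≠ Ser, so this is a missense mutation.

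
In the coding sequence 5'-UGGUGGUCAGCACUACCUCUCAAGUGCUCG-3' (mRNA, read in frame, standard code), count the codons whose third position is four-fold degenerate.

Codon 1 UGG (Trp): third position 1-fold.
Codon 2 UGG (Trp): third position 1-fold.
Codon 3 UCA (Ser): third position 4-fold.
Codon 4 GCA (Ala): third position 4-fold.
Codon 5 CUA (Leu): third position 4-fold.
Codon 6 CCU (Pro): third position 4-fold.
Codon 7 CUC (Leu): third position 4-fold.
Codon 8 AAG (Lys): third position 2-fold.
Codon 9 UGC (Cys): third position 2-fold.
Codon 10 UCG (Ser): third position 4-fold.
Four-fold degenerate third positions: 6.

6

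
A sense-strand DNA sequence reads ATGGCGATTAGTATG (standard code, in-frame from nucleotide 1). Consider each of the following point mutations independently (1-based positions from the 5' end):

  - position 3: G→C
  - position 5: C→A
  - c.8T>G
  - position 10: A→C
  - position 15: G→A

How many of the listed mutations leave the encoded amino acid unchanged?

Codon 1: ATG (Met) → ATC (Ile) — missense.
Codon 2: GCG (Ala) → GAG (Glu) — missense.
Codon 3: ATT (Ile) → AGT (Ser) — missense.
Codon 4: AGT (Ser) → CGT (Arg) — missense.
Codon 5: ATG (Met) → ATA (Ile) — missense.
Synonymous: 0 of 5.

0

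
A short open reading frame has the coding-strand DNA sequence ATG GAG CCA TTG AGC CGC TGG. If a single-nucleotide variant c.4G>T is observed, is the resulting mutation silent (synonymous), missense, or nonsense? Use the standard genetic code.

Position 4 falls in codon 2: GAG → Glu.
After the substitution the codon is TAG → Stop.
The new codon is a stop codon, so this is a nonsense mutation.

nonsense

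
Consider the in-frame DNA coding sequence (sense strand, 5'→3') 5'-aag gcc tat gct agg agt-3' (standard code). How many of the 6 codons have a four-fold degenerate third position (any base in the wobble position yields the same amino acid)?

Codon 1 AAG (Lys): third position 2-fold.
Codon 2 GCC (Ala): third position 4-fold.
Codon 3 TAT (Tyr): third position 2-fold.
Codon 4 GCT (Ala): third position 4-fold.
Codon 5 AGG (Arg): third position 2-fold.
Codon 6 AGT (Ser): third position 2-fold.
Four-fold degenerate third positions: 2.

2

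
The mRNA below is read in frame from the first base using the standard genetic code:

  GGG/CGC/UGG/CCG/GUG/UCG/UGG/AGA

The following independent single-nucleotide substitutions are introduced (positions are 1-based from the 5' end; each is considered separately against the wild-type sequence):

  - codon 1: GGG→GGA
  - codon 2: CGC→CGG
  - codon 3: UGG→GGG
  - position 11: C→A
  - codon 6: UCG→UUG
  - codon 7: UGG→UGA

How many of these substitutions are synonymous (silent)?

Codon 1: GGG (Gly) → GGA (Gly) — synonymous.
Codon 2: CGC (Arg) → CGG (Arg) — synonymous.
Codon 3: UGG (Trp) → GGG (Gly) — missense.
Codon 4: CCG (Pro) → CAG (Gln) — missense.
Codon 6: UCG (Ser) → UUG (Leu) — missense.
Codon 7: UGG (Trp) → UGA (Stop) — nonsense.
Synonymous: 2 of 6.

2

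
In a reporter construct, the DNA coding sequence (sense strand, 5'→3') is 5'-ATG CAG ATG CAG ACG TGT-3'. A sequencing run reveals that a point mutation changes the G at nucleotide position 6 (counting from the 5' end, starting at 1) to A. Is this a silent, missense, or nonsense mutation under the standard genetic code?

Position 6 falls in codon 2: CAG → Gln.
After the substitution the codon is CAA → Gln.
Both encode Gln, so the change is synonymous.

silent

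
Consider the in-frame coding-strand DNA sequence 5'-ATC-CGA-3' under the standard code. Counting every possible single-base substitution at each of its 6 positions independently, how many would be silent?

6

Codon 1 (ATC, Ile): 2 synonymous substitutions.
Codon 2 (CGA, Arg): 4 synonymous substitutions.
Total: 2 + 4 = 6.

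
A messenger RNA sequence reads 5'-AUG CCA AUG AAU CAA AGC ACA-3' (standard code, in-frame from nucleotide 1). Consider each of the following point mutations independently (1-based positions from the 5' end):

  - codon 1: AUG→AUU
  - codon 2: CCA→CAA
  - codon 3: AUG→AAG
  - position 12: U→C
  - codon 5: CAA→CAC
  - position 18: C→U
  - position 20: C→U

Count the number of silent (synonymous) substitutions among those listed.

Codon 1: AUG (Met) → AUU (Ile) — missense.
Codon 2: CCA (Pro) → CAA (Gln) — missense.
Codon 3: AUG (Met) → AAG (Lys) — missense.
Codon 4: AAU (Asn) → AAC (Asn) — synonymous.
Codon 5: CAA (Gln) → CAC (His) — missense.
Codon 6: AGC (Ser) → AGU (Ser) — synonymous.
Codon 7: ACA (Thr) → AUA (Ile) — missense.
Synonymous: 2 of 7.

2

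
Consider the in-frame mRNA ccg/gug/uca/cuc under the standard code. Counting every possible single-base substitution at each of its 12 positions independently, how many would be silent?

Codon 1 (CCG, Pro): 3 synonymous substitutions.
Codon 2 (GUG, Val): 3 synonymous substitutions.
Codon 3 (UCA, Ser): 3 synonymous substitutions.
Codon 4 (CUC, Leu): 3 synonymous substitutions.
Total: 3 + 3 + 3 + 3 = 12.

12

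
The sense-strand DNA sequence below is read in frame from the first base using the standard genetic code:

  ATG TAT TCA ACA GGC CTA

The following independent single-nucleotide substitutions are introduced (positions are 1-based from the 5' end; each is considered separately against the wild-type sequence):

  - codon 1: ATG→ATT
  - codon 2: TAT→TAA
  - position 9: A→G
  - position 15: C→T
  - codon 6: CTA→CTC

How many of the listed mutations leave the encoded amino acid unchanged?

Codon 1: ATG (Met) → ATT (Ile) — missense.
Codon 2: TAT (Tyr) → TAA (Stop) — nonsense.
Codon 3: TCA (Ser) → TCG (Ser) — synonymous.
Codon 5: GGC (Gly) → GGT (Gly) — synonymous.
Codon 6: CTA (Leu) → CTC (Leu) — synonymous.
Synonymous: 3 of 5.

3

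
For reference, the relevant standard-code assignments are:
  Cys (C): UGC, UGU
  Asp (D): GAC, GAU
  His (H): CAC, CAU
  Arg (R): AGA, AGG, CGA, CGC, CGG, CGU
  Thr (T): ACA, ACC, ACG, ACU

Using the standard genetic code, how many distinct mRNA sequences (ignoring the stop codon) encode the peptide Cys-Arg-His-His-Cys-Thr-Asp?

768

Cys: 2 codons.
Arg: 6 codons.
His: 2 codons.
His: 2 codons.
Cys: 2 codons.
Thr: 4 codons.
Asp: 2 codons.
2 × 6 × 2 × 2 × 2 × 4 × 2 = 768.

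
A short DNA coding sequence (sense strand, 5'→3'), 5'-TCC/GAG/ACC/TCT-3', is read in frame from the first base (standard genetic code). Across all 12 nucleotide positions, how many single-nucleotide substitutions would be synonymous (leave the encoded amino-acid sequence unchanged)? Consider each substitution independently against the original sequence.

Codon 1 (TCC, Ser): 3 synonymous substitutions.
Codon 2 (GAG, Glu): 1 synonymous substitution.
Codon 3 (ACC, Thr): 3 synonymous substitutions.
Codon 4 (TCT, Ser): 3 synonymous substitutions.
Total: 3 + 1 + 3 + 3 = 10.

10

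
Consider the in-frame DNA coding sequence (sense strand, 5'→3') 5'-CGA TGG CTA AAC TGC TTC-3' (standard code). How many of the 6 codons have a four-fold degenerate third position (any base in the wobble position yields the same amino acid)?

Codon 1 CGA (Arg): third position 4-fold.
Codon 2 TGG (Trp): third position 1-fold.
Codon 3 CTA (Leu): third position 4-fold.
Codon 4 AAC (Asn): third position 2-fold.
Codon 5 TGC (Cys): third position 2-fold.
Codon 6 TTC (Phe): third position 2-fold.
Four-fold degenerate third positions: 2.

2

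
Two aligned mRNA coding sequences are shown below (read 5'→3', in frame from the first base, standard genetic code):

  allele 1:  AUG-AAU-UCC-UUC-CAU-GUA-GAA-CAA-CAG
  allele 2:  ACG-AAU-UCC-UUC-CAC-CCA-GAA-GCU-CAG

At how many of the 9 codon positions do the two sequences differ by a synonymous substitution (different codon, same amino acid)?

1

Codon 1: AUG Met / ACG Thr — nonsynonymous.
Codon 2: AAU Asn / AAU Asn — identical.
Codon 3: UCC Ser / UCC Ser — identical.
Codon 4: UUC Phe / UUC Phe — identical.
Codon 5: CAU His / CAC His — synonymous.
Codon 6: GUA Val / CCA Pro — nonsynonymous.
Codon 7: GAA Glu / GAA Glu — identical.
Codon 8: CAA Gln / GCU Ala — nonsynonymous.
Codon 9: CAG Gln / CAG Gln — identical.
Synonymous differences: 1.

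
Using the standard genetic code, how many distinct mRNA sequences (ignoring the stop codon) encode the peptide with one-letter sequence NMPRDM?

96

Asn: 2 codons.
Met: 1 codon.
Pro: 4 codons.
Arg: 6 codons.
Asp: 2 codons.
Met: 1 codon.
2 × 1 × 4 × 6 × 2 × 1 = 96.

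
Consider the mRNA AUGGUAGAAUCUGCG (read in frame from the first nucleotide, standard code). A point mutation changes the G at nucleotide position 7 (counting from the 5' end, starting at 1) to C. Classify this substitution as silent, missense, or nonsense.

Position 7 falls in codon 3: GAA → Glu.
After the substitution the codon is CAA → Gln.
Glu ≠ Gln, so this is a missense mutation.

missense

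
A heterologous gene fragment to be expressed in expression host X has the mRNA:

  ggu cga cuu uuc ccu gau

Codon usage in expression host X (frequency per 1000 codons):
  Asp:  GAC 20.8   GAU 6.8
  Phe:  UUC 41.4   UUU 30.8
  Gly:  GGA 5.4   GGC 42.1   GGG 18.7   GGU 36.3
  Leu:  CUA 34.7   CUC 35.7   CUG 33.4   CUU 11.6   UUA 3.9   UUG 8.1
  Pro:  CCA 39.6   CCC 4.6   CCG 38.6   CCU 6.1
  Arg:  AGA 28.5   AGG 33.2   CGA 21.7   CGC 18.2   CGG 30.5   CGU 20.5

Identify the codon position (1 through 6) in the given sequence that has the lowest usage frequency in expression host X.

Codon 1 GGU (Gly): 36.3 per 1000.
Codon 2 CGA (Arg): 21.7 per 1000.
Codon 3 CUU (Leu): 11.6 per 1000.
Codon 4 UUC (Phe): 41.4 per 1000.
Codon 5 CCU (Pro): 6.1 per 1000.
Codon 6 GAU (Asp): 6.8 per 1000.
Lowest frequency is 6.1 at codon 5.

5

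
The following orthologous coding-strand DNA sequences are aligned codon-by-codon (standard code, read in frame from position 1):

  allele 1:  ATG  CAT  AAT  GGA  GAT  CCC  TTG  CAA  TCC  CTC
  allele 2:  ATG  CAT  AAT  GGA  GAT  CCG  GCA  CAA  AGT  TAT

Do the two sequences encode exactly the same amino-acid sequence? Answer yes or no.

Codon 1: ATG Met / ATG Met — identical.
Codon 2: CAT His / CAT His — identical.
Codon 3: AAT Asn / AAT Asn — identical.
Codon 4: GGA Gly / GGA Gly — identical.
Codon 5: GAT Asp / GAT Asp — identical.
Codon 6: CCC Pro / CCG Pro — synonymous.
Codon 7: TTG Leu / GCA Ala — nonsynonymous.
Codon 8: CAA Gln / CAA Gln — identical.
Codon 9: TCC Ser / AGT Ser — synonymous.
Codon 10: CTC Leu / TAT Tyr — nonsynonymous.
Nonsynonymous differences: 2 → different protein.

no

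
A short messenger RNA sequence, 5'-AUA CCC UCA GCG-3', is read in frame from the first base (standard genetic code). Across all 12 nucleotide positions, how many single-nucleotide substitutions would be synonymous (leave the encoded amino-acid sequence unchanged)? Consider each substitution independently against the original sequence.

11

Codon 1 (AUA, Ile): 2 synonymous substitutions.
Codon 2 (CCC, Pro): 3 synonymous substitutions.
Codon 3 (UCA, Ser): 3 synonymous substitutions.
Codon 4 (GCG, Ala): 3 synonymous substitutions.
Total: 2 + 3 + 3 + 3 = 11.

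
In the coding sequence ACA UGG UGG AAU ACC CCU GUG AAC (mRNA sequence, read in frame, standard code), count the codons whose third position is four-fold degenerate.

Codon 1 ACA (Thr): third position 4-fold.
Codon 2 UGG (Trp): third position 1-fold.
Codon 3 UGG (Trp): third position 1-fold.
Codon 4 AAU (Asn): third position 2-fold.
Codon 5 ACC (Thr): third position 4-fold.
Codon 6 CCU (Pro): third position 4-fold.
Codon 7 GUG (Val): third position 4-fold.
Codon 8 AAC (Asn): third position 2-fold.
Four-fold degenerate third positions: 4.

4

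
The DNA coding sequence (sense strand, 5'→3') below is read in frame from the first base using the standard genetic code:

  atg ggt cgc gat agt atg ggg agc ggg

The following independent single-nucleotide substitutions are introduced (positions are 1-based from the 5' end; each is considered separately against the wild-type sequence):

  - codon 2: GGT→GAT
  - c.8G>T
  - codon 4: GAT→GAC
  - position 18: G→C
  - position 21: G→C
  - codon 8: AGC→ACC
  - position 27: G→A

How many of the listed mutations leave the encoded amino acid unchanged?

Codon 2: GGT (Gly) → GAT (Asp) — missense.
Codon 3: CGC (Arg) → CTC (Leu) — missense.
Codon 4: GAT (Asp) → GAC (Asp) — synonymous.
Codon 6: ATG (Met) → ATC (Ile) — missense.
Codon 7: GGG (Gly) → GGC (Gly) — synonymous.
Codon 8: AGC (Ser) → ACC (Thr) — missense.
Codon 9: GGG (Gly) → GGA (Gly) — synonymous.
Synonymous: 3 of 7.

3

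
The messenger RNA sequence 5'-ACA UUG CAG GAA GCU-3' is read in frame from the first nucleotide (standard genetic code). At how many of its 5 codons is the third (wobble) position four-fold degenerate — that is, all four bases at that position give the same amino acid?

2

Codon 1 ACA (Thr): third position 4-fold.
Codon 2 UUG (Leu): third position 2-fold.
Codon 3 CAG (Gln): third position 2-fold.
Codon 4 GAA (Glu): third position 2-fold.
Codon 5 GCU (Ala): third position 4-fold.
Four-fold degenerate third positions: 2.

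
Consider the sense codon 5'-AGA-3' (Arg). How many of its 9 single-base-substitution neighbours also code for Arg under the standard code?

2

Position 1: CGA → 1 synonymous.
Position 2: none → 0 synonymous.
Position 3: AGG → 1 synonymous.
Total: 1 + 0 + 1 = 2.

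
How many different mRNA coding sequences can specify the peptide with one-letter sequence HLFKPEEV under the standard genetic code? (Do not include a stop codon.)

3072

His: 2 codons.
Leu: 6 codons.
Phe: 2 codons.
Lys: 2 codons.
Pro: 4 codons.
Glu: 2 codons.
Glu: 2 codons.
Val: 4 codons.
2 × 6 × 2 × 2 × 4 × 2 × 2 × 4 = 3072.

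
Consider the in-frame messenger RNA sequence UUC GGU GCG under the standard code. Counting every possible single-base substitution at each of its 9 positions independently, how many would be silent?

Codon 1 (UUC, Phe): 1 synonymous substitution.
Codon 2 (GGU, Gly): 3 synonymous substitutions.
Codon 3 (GCG, Ala): 3 synonymous substitutions.
Total: 1 + 3 + 3 = 7.

7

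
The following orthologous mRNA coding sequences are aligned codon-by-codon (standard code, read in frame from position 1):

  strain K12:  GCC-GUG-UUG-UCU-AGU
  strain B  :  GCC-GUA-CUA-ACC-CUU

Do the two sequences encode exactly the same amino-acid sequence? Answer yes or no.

Codon 1: GCC Ala / GCC Ala — identical.
Codon 2: GUG Val / GUA Val — synonymous.
Codon 3: UUG Leu / CUA Leu — synonymous.
Codon 4: UCU Ser / ACC Thr — nonsynonymous.
Codon 5: AGU Ser / CUU Leu — nonsynonymous.
Nonsynonymous differences: 2 → different protein.

no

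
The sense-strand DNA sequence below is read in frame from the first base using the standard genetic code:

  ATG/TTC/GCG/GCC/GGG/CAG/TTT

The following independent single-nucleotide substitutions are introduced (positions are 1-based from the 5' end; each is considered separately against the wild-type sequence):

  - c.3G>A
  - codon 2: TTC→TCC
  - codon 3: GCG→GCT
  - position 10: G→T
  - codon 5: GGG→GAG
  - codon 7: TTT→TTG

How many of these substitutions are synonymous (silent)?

1

Codon 1: ATG (Met) → ATA (Ile) — missense.
Codon 2: TTC (Phe) → TCC (Ser) — missense.
Codon 3: GCG (Ala) → GCT (Ala) — synonymous.
Codon 4: GCC (Ala) → TCC (Ser) — missense.
Codon 5: GGG (Gly) → GAG (Glu) — missense.
Codon 7: TTT (Phe) → TTG (Leu) — missense.
Synonymous: 1 of 6.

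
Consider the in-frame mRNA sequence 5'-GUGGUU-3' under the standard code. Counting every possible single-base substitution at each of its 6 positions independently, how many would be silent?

Codon 1 (GUG, Val): 3 synonymous substitutions.
Codon 2 (GUU, Val): 3 synonymous substitutions.
Total: 3 + 3 = 6.

6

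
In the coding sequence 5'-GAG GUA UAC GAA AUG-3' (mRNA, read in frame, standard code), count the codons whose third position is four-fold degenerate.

Codon 1 GAG (Glu): third position 2-fold.
Codon 2 GUA (Val): third position 4-fold.
Codon 3 UAC (Tyr): third position 2-fold.
Codon 4 GAA (Glu): third position 2-fold.
Codon 5 AUG (Met): third position 1-fold.
Four-fold degenerate third positions: 1.

1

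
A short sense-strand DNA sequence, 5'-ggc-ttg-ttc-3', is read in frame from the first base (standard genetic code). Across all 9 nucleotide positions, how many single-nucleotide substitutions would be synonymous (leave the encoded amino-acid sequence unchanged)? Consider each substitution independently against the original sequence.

6

Codon 1 (GGC, Gly): 3 synonymous substitutions.
Codon 2 (TTG, Leu): 2 synonymous substitutions.
Codon 3 (TTC, Phe): 1 synonymous substitution.
Total: 3 + 2 + 1 = 6.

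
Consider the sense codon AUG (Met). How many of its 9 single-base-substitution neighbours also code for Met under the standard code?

0

Position 1: none → 0 synonymous.
Position 2: none → 0 synonymous.
Position 3: none → 0 synonymous.
Total: 0 + 0 + 0 = 0.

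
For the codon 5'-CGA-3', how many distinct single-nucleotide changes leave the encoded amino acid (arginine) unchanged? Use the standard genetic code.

Position 1: AGA → 1 synonymous.
Position 2: none → 0 synonymous.
Position 3: CGU, CGC, CGG → 3 synonymous.
Total: 1 + 0 + 3 = 4.

4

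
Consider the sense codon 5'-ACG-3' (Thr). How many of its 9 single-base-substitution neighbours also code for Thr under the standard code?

Position 1: none → 0 synonymous.
Position 2: none → 0 synonymous.
Position 3: ACT, ACC, ACA → 3 synonymous.
Total: 0 + 0 + 3 = 3.

3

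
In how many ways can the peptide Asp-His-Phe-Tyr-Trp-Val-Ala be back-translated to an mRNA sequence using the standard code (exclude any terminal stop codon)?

256

Asp: 2 codons.
His: 2 codons.
Phe: 2 codons.
Tyr: 2 codons.
Trp: 1 codon.
Val: 4 codons.
Ala: 4 codons.
2 × 2 × 2 × 2 × 1 × 4 × 4 = 256.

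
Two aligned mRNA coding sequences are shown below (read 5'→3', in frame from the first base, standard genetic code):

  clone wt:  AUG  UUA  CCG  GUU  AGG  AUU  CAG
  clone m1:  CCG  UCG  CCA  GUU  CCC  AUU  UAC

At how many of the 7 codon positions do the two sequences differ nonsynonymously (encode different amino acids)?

4

Codon 1: AUG Met / CCG Pro — nonsynonymous.
Codon 2: UUA Leu / UCG Ser — nonsynonymous.
Codon 3: CCG Pro / CCA Pro — synonymous.
Codon 4: GUU Val / GUU Val — identical.
Codon 5: AGG Arg / CCC Pro — nonsynonymous.
Codon 6: AUU Ile / AUU Ile — identical.
Codon 7: CAG Gln / UAC Tyr — nonsynonymous.
Nonsynonymous differences: 4.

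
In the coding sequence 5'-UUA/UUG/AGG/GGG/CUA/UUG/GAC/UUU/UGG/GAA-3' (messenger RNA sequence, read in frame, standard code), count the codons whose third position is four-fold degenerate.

Codon 1 UUA (Leu): third position 2-fold.
Codon 2 UUG (Leu): third position 2-fold.
Codon 3 AGG (Arg): third position 2-fold.
Codon 4 GGG (Gly): third position 4-fold.
Codon 5 CUA (Leu): third position 4-fold.
Codon 6 UUG (Leu): third position 2-fold.
Codon 7 GAC (Asp): third position 2-fold.
Codon 8 UUU (Phe): third position 2-fold.
Codon 9 UGG (Trp): third position 1-fold.
Codon 10 GAA (Glu): third position 2-fold.
Four-fold degenerate third positions: 2.

2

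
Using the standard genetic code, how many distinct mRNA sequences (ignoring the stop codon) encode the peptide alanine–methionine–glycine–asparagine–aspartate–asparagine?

128

Ala: 4 codons.
Met: 1 codon.
Gly: 4 codons.
Asn: 2 codons.
Asp: 2 codons.
Asn: 2 codons.
4 × 1 × 4 × 2 × 2 × 2 = 128.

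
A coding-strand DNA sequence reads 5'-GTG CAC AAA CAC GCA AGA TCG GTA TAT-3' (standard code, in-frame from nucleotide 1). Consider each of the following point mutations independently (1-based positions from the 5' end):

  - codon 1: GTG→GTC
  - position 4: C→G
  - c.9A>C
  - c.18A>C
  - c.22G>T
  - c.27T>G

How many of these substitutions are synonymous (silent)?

Codon 1: GTG (Val) → GTC (Val) — synonymous.
Codon 2: CAC (His) → GAC (Asp) — missense.
Codon 3: AAA (Lys) → AAC (Asn) — missense.
Codon 6: AGA (Arg) → AGC (Ser) — missense.
Codon 8: GTA (Val) → TTA (Leu) — missense.
Codon 9: TAT (Tyr) → TAG (Stop) — nonsense.
Synonymous: 1 of 6.

1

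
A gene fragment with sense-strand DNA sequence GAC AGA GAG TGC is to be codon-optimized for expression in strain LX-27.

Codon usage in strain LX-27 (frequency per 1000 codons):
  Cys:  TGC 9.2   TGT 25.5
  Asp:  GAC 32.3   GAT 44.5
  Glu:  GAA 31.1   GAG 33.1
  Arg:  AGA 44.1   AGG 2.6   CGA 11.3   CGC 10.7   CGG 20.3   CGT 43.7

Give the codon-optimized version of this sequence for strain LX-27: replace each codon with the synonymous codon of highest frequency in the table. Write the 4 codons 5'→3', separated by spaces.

Codon 1 (Asp): best is GAT at 44.5.
Codon 2 (Arg): best is AGA at 44.1.
Codon 3 (Glu): best is GAG at 33.1.
Codon 4 (Cys): best is TGT at 25.5.

GAT AGA GAG TGT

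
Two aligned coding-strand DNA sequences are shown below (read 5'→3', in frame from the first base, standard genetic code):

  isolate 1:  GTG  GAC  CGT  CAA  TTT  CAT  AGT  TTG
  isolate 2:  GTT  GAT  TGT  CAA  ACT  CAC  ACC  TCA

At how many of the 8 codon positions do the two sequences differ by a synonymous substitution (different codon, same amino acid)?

Codon 1: GTG Val / GTT Val — synonymous.
Codon 2: GAC Asp / GAT Asp — synonymous.
Codon 3: CGT Arg / TGT Cys — nonsynonymous.
Codon 4: CAA Gln / CAA Gln — identical.
Codon 5: TTT Phe / ACT Thr — nonsynonymous.
Codon 6: CAT His / CAC His — synonymous.
Codon 7: AGT Ser / ACC Thr — nonsynonymous.
Codon 8: TTG Leu / TCA Ser — nonsynonymous.
Synonymous differences: 3.

3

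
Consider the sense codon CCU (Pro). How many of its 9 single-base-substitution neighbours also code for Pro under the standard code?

Position 1: none → 0 synonymous.
Position 2: none → 0 synonymous.
Position 3: CCC, CCA, CCG → 3 synonymous.
Total: 0 + 0 + 3 = 3.

3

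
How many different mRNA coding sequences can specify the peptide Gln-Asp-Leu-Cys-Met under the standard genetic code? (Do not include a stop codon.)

Gln: 2 codons.
Asp: 2 codons.
Leu: 6 codons.
Cys: 2 codons.
Met: 1 codon.
2 × 2 × 6 × 2 × 1 = 48.

48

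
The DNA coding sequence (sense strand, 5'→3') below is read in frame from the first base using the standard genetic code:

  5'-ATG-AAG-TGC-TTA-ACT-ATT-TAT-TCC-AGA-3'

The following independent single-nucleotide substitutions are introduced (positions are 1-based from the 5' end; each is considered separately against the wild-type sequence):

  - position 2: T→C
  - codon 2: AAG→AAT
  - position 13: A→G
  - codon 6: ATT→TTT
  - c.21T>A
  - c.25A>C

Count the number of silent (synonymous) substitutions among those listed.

Codon 1: ATG (Met) → ACG (Thr) — missense.
Codon 2: AAG (Lys) → AAT (Asn) — missense.
Codon 5: ACT (Thr) → GCT (Ala) — missense.
Codon 6: ATT (Ile) → TTT (Phe) — missense.
Codon 7: TAT (Tyr) → TAA (Stop) — nonsense.
Codon 9: AGA (Arg) → CGA (Arg) — synonymous.
Synonymous: 1 of 6.

1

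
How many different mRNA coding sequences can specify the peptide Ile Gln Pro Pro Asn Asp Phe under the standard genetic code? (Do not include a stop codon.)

Ile: 3 codons.
Gln: 2 codons.
Pro: 4 codons.
Pro: 4 codons.
Asn: 2 codons.
Asp: 2 codons.
Phe: 2 codons.
3 × 2 × 4 × 4 × 2 × 2 × 2 = 768.

768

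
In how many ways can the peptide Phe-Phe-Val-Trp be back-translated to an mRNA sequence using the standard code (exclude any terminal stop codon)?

Phe: 2 codons.
Phe: 2 codons.
Val: 4 codons.
Trp: 1 codon.
2 × 2 × 4 × 1 = 16.

16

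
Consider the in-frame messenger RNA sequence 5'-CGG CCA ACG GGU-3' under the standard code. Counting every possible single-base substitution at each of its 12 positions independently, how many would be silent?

13

Codon 1 (CGG, Arg): 4 synonymous substitutions.
Codon 2 (CCA, Pro): 3 synonymous substitutions.
Codon 3 (ACG, Thr): 3 synonymous substitutions.
Codon 4 (GGU, Gly): 3 synonymous substitutions.
Total: 4 + 3 + 3 + 3 = 13.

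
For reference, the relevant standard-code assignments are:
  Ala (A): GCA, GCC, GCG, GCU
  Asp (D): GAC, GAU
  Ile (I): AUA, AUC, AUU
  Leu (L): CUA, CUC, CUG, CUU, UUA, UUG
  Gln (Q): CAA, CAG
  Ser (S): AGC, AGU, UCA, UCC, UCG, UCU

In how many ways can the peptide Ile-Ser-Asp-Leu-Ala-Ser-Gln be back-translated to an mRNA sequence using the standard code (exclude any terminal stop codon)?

Ile: 3 codons.
Ser: 6 codons.
Asp: 2 codons.
Leu: 6 codons.
Ala: 4 codons.
Ser: 6 codons.
Gln: 2 codons.
3 × 6 × 2 × 6 × 4 × 6 × 2 = 10368.

10368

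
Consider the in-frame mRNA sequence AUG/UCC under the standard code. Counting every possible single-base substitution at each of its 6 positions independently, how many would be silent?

3

Codon 1 (AUG, Met): 0 synonymous substitutions.
Codon 2 (UCC, Ser): 3 synonymous substitutions.
Total: 0 + 3 = 3.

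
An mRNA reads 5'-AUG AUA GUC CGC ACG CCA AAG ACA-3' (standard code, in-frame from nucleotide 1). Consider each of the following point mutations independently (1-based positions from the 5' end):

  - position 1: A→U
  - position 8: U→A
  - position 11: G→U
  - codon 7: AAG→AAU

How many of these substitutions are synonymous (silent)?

0

Codon 1: AUG (Met) → UUG (Leu) — missense.
Codon 3: GUC (Val) → GAC (Asp) — missense.
Codon 4: CGC (Arg) → CUC (Leu) — missense.
Codon 7: AAG (Lys) → AAU (Asn) — missense.
Synonymous: 0 of 4.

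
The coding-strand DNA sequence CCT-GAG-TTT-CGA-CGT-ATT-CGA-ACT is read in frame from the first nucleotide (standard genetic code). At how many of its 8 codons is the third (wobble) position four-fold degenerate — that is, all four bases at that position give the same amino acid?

5

Codon 1 CCT (Pro): third position 4-fold.
Codon 2 GAG (Glu): third position 2-fold.
Codon 3 TTT (Phe): third position 2-fold.
Codon 4 CGA (Arg): third position 4-fold.
Codon 5 CGT (Arg): third position 4-fold.
Codon 6 ATT (Ile): third position 3-fold.
Codon 7 CGA (Arg): third position 4-fold.
Codon 8 ACT (Thr): third position 4-fold.
Four-fold degenerate third positions: 5.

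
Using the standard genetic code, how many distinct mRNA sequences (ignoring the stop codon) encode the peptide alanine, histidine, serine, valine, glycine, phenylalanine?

1536

Ala: 4 codons.
His: 2 codons.
Ser: 6 codons.
Val: 4 codons.
Gly: 4 codons.
Phe: 2 codons.
4 × 2 × 6 × 4 × 4 × 2 = 1536.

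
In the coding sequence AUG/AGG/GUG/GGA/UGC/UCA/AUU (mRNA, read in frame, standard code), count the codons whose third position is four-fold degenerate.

3

Codon 1 AUG (Met): third position 1-fold.
Codon 2 AGG (Arg): third position 2-fold.
Codon 3 GUG (Val): third position 4-fold.
Codon 4 GGA (Gly): third position 4-fold.
Codon 5 UGC (Cys): third position 2-fold.
Codon 6 UCA (Ser): third position 4-fold.
Codon 7 AUU (Ile): third position 3-fold.
Four-fold degenerate third positions: 3.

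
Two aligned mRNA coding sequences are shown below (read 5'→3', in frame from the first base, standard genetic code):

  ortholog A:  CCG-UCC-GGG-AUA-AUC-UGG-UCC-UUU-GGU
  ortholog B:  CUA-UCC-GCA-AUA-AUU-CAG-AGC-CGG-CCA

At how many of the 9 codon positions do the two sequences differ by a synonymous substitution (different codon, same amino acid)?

Codon 1: CCG Pro / CUA Leu — nonsynonymous.
Codon 2: UCC Ser / UCC Ser — identical.
Codon 3: GGG Gly / GCA Ala — nonsynonymous.
Codon 4: AUA Ile / AUA Ile — identical.
Codon 5: AUC Ile / AUU Ile — synonymous.
Codon 6: UGG Trp / CAG Gln — nonsynonymous.
Codon 7: UCC Ser / AGC Ser — synonymous.
Codon 8: UUU Phe / CGG Arg — nonsynonymous.
Codon 9: GGU Gly / CCA Pro — nonsynonymous.
Synonymous differences: 2.

2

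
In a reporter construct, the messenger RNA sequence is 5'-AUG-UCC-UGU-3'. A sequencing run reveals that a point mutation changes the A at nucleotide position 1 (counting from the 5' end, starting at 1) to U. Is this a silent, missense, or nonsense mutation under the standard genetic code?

missense

Position 1 falls in codon 1: AUG → Met.
After the substitution the codon is UUG → Leu.
Met ≠ Leu, so this is a missense mutation.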